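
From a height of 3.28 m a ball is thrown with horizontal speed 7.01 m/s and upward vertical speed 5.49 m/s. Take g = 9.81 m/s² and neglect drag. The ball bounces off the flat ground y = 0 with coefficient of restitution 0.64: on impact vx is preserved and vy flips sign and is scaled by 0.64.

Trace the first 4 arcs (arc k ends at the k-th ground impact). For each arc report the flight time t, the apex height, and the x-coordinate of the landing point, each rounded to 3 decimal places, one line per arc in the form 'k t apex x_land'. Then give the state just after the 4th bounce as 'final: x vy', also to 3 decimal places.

Arc 1: start y=3.280, vy=5.490 → t=1.551, apex=4.816, x_land=10.869, impact vy=-9.721
  bounce: vy ← 0.64·9.721 = 6.221
Arc 2: start y=0.000, vy=6.221 → t=1.268, apex=1.973, x_land=19.760, impact vy=-6.221
  bounce: vy ← 0.64·6.221 = 3.982
Arc 3: start y=0.000, vy=3.982 → t=0.812, apex=0.808, x_land=25.451, impact vy=-3.982
  bounce: vy ← 0.64·3.982 = 2.548
Arc 4: start y=0.000, vy=2.548 → t=0.520, apex=0.331, x_land=29.093, impact vy=-2.548
  bounce: vy ← 0.64·2.548 = 1.631

1 1.551 4.816 10.869
2 1.268 1.973 19.760
3 0.812 0.808 25.451
4 0.520 0.331 29.093
final: 29.093 1.631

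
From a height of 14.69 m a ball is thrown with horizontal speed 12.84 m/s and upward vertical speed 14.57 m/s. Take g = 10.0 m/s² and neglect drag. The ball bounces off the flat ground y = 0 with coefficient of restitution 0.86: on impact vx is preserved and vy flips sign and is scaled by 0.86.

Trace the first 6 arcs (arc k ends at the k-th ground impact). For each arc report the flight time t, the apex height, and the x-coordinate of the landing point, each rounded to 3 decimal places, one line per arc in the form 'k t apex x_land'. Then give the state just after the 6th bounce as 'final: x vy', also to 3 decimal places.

1 3.707 25.304 47.593
2 3.869 18.715 97.276
3 3.328 13.842 140.003
4 2.862 10.237 176.748
5 2.461 7.571 208.349
6 2.117 5.600 235.526
final: 235.526 9.101

Arc 1: start y=14.690, vy=14.570 → t=3.707, apex=25.304, x_land=47.593, impact vy=-22.496
  bounce: vy ← 0.86·22.496 = 19.347
Arc 2: start y=0.000, vy=19.347 → t=3.869, apex=18.715, x_land=97.276, impact vy=-19.347
  bounce: vy ← 0.86·19.347 = 16.638
Arc 3: start y=0.000, vy=16.638 → t=3.328, apex=13.842, x_land=140.003, impact vy=-16.638
  bounce: vy ← 0.86·16.638 = 14.309
Arc 4: start y=0.000, vy=14.309 → t=2.862, apex=10.237, x_land=176.748, impact vy=-14.309
  bounce: vy ← 0.86·14.309 = 12.306
Arc 5: start y=0.000, vy=12.306 → t=2.461, apex=7.571, x_land=208.349, impact vy=-12.306
  bounce: vy ← 0.86·12.306 = 10.583
Arc 6: start y=0.000, vy=10.583 → t=2.117, apex=5.600, x_land=235.526, impact vy=-10.583
  bounce: vy ← 0.86·10.583 = 9.101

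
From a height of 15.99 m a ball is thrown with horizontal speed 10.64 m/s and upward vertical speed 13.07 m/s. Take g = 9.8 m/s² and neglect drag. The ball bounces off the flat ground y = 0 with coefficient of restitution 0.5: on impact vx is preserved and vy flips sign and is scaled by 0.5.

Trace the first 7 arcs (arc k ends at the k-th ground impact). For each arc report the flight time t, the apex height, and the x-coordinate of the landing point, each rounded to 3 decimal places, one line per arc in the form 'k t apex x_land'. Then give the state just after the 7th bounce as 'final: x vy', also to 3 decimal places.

Arc 1: start y=15.990, vy=13.070 → t=3.579, apex=24.706, x_land=38.082, impact vy=-22.005
  bounce: vy ← 0.5·22.005 = 11.003
Arc 2: start y=0.000, vy=11.003 → t=2.245, apex=6.176, x_land=61.973, impact vy=-11.003
  bounce: vy ← 0.5·11.003 = 5.501
Arc 3: start y=0.000, vy=5.501 → t=1.123, apex=1.544, x_land=73.919, impact vy=-5.501
  bounce: vy ← 0.5·5.501 = 2.751
Arc 4: start y=0.000, vy=2.751 → t=0.561, apex=0.386, x_land=79.892, impact vy=-2.751
  bounce: vy ← 0.5·2.751 = 1.375
Arc 5: start y=0.000, vy=1.375 → t=0.281, apex=0.097, x_land=82.878, impact vy=-1.375
  bounce: vy ← 0.5·1.375 = 0.688
Arc 6: start y=0.000, vy=0.688 → t=0.140, apex=0.024, x_land=84.371, impact vy=-0.688
  bounce: vy ← 0.5·0.688 = 0.344
Arc 7: start y=0.000, vy=0.344 → t=0.070, apex=0.006, x_land=85.118, impact vy=-0.344
  bounce: vy ← 0.5·0.344 = 0.172

1 3.579 24.706 38.082
2 2.245 6.176 61.973
3 1.123 1.544 73.919
4 0.561 0.386 79.892
5 0.281 0.097 82.878
6 0.140 0.024 84.371
7 0.070 0.006 85.118
final: 85.118 0.172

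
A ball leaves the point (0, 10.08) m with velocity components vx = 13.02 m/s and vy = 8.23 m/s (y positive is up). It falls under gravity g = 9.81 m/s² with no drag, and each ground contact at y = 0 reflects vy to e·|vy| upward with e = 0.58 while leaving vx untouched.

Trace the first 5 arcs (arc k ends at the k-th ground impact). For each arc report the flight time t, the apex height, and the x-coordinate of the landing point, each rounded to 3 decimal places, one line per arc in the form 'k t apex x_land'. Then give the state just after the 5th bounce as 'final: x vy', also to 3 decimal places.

1 2.500 13.532 32.549
2 1.927 4.552 57.635
3 1.118 1.531 72.185
4 0.648 0.515 80.624
5 0.376 0.173 85.519
final: 85.519 1.069

Arc 1: start y=10.080, vy=8.230 → t=2.500, apex=13.532, x_land=32.549, impact vy=-16.294
  bounce: vy ← 0.58·16.294 = 9.451
Arc 2: start y=0.000, vy=9.451 → t=1.927, apex=4.552, x_land=57.635, impact vy=-9.451
  bounce: vy ← 0.58·9.451 = 5.481
Arc 3: start y=0.000, vy=5.481 → t=1.118, apex=1.531, x_land=72.185, impact vy=-5.481
  bounce: vy ← 0.58·5.481 = 3.179
Arc 4: start y=0.000, vy=3.179 → t=0.648, apex=0.515, x_land=80.624, impact vy=-3.179
  bounce: vy ← 0.58·3.179 = 1.844
Arc 5: start y=0.000, vy=1.844 → t=0.376, apex=0.173, x_land=85.519, impact vy=-1.844
  bounce: vy ← 0.58·1.844 = 1.069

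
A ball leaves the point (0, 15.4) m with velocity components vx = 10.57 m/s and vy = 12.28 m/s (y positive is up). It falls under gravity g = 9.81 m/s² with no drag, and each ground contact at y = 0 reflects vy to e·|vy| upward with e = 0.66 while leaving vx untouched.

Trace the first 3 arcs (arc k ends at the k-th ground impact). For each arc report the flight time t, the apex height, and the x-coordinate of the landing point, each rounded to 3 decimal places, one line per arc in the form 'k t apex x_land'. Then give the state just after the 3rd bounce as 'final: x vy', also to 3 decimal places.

Arc 1: start y=15.400, vy=12.280 → t=3.421, apex=23.086, x_land=36.163, impact vy=-21.283
  bounce: vy ← 0.66·21.283 = 14.046
Arc 2: start y=0.000, vy=14.046 → t=2.864, apex=10.056, x_land=66.432, impact vy=-14.046
  bounce: vy ← 0.66·14.046 = 9.271
Arc 3: start y=0.000, vy=9.271 → t=1.890, apex=4.380, x_land=86.410, impact vy=-9.271
  bounce: vy ← 0.66·9.271 = 6.119

1 3.421 23.086 36.163
2 2.864 10.056 66.432
3 1.890 4.380 86.410
final: 86.410 6.119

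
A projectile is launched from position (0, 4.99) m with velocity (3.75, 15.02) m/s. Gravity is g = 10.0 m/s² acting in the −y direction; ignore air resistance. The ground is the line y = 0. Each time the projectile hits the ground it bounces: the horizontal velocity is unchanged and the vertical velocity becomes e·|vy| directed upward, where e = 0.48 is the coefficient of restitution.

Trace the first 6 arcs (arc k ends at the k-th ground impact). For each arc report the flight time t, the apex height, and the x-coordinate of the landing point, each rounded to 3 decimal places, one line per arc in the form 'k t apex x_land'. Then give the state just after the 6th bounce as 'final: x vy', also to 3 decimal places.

Arc 1: start y=4.990, vy=15.020 → t=3.306, apex=16.270, x_land=12.397, impact vy=-18.039
  bounce: vy ← 0.48·18.039 = 8.659
Arc 2: start y=0.000, vy=8.659 → t=1.732, apex=3.749, x_land=18.891, impact vy=-8.659
  bounce: vy ← 0.48·8.659 = 4.156
Arc 3: start y=0.000, vy=4.156 → t=0.831, apex=0.864, x_land=22.008, impact vy=-4.156
  bounce: vy ← 0.48·4.156 = 1.995
Arc 4: start y=0.000, vy=1.995 → t=0.399, apex=0.199, x_land=23.504, impact vy=-1.995
  bounce: vy ← 0.48·1.995 = 0.958
Arc 5: start y=0.000, vy=0.958 → t=0.192, apex=0.046, x_land=24.223, impact vy=-0.958
  bounce: vy ← 0.48·0.958 = 0.460
Arc 6: start y=0.000, vy=0.460 → t=0.092, apex=0.011, x_land=24.567, impact vy=-0.460
  bounce: vy ← 0.48·0.460 = 0.221

1 3.306 16.270 12.397
2 1.732 3.749 18.891
3 0.831 0.864 22.008
4 0.399 0.199 23.504
5 0.192 0.046 24.223
6 0.092 0.011 24.567
final: 24.567 0.221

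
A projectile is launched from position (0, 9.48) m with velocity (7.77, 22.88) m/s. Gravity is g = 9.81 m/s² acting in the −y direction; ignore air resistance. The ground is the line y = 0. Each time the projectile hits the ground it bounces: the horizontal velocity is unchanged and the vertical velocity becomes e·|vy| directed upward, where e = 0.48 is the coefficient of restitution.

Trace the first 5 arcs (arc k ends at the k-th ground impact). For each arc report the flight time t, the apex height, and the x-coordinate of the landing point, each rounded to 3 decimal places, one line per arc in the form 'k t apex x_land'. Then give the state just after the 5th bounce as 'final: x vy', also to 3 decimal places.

1 5.048 36.162 39.219
2 2.607 8.332 59.473
3 1.251 1.920 69.194
4 0.601 0.442 73.861
5 0.288 0.102 76.101
final: 76.101 0.679

Arc 1: start y=9.480, vy=22.880 → t=5.048, apex=36.162, x_land=39.219, impact vy=-26.636
  bounce: vy ← 0.48·26.636 = 12.785
Arc 2: start y=0.000, vy=12.785 → t=2.607, apex=8.332, x_land=59.473, impact vy=-12.785
  bounce: vy ← 0.48·12.785 = 6.137
Arc 3: start y=0.000, vy=6.137 → t=1.251, apex=1.920, x_land=69.194, impact vy=-6.137
  bounce: vy ← 0.48·6.137 = 2.946
Arc 4: start y=0.000, vy=2.946 → t=0.601, apex=0.442, x_land=73.861, impact vy=-2.946
  bounce: vy ← 0.48·2.946 = 1.414
Arc 5: start y=0.000, vy=1.414 → t=0.288, apex=0.102, x_land=76.101, impact vy=-1.414
  bounce: vy ← 0.48·1.414 = 0.679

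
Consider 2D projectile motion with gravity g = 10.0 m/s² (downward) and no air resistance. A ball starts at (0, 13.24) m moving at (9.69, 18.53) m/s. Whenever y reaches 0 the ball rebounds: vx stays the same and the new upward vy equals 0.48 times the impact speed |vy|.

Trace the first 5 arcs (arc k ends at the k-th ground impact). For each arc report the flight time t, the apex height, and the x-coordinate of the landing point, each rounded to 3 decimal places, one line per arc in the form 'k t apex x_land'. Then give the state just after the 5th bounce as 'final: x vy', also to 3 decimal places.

Arc 1: start y=13.240, vy=18.530 → t=4.319, apex=30.408, x_land=41.852, impact vy=-24.661
  bounce: vy ← 0.48·24.661 = 11.837
Arc 2: start y=0.000, vy=11.837 → t=2.367, apex=7.006, x_land=64.793, impact vy=-11.837
  bounce: vy ← 0.48·11.837 = 5.682
Arc 3: start y=0.000, vy=5.682 → t=1.136, apex=1.614, x_land=75.804, impact vy=-5.682
  bounce: vy ← 0.48·5.682 = 2.727
Arc 4: start y=0.000, vy=2.727 → t=0.545, apex=0.372, x_land=81.090, impact vy=-2.727
  bounce: vy ← 0.48·2.727 = 1.309
Arc 5: start y=0.000, vy=1.309 → t=0.262, apex=0.086, x_land=83.627, impact vy=-1.309
  bounce: vy ← 0.48·1.309 = 0.628

1 4.319 30.408 41.852
2 2.367 7.006 64.793
3 1.136 1.614 75.804
4 0.545 0.372 81.090
5 0.262 0.086 83.627
final: 83.627 0.628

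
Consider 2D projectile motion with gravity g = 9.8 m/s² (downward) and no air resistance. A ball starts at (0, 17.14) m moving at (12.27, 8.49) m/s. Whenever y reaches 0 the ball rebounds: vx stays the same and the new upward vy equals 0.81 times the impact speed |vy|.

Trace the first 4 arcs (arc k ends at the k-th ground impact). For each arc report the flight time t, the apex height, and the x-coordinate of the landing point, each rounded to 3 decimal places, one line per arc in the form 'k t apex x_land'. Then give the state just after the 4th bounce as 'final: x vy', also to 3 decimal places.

Arc 1: start y=17.140, vy=8.490 → t=2.928, apex=20.818, x_land=35.921, impact vy=-20.200
  bounce: vy ← 0.81·20.200 = 16.362
Arc 2: start y=0.000, vy=16.362 → t=3.339, apex=13.658, x_land=76.892, impact vy=-16.362
  bounce: vy ← 0.81·16.362 = 13.253
Arc 3: start y=0.000, vy=13.253 → t=2.705, apex=8.961, x_land=110.078, impact vy=-13.253
  bounce: vy ← 0.81·13.253 = 10.735
Arc 4: start y=0.000, vy=10.735 → t=2.191, apex=5.879, x_land=136.959, impact vy=-10.735
  bounce: vy ← 0.81·10.735 = 8.695

1 2.928 20.818 35.921
2 3.339 13.658 76.892
3 2.705 8.961 110.078
4 2.191 5.879 136.959
final: 136.959 8.695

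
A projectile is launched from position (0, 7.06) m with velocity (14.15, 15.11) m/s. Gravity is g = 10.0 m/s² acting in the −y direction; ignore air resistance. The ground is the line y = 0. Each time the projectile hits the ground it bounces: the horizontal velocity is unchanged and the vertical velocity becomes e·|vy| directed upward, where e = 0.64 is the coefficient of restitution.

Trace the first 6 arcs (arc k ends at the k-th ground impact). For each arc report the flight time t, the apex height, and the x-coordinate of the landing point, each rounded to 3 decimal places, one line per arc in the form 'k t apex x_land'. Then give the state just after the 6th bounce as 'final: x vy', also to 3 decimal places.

1 3.433 18.476 48.581
2 2.461 7.568 83.397
3 1.575 3.100 105.679
4 1.008 1.270 119.940
5 0.645 0.520 129.067
6 0.413 0.213 134.908
final: 134.908 1.321

Arc 1: start y=7.060, vy=15.110 → t=3.433, apex=18.476, x_land=48.581, impact vy=-19.223
  bounce: vy ← 0.64·19.223 = 12.303
Arc 2: start y=0.000, vy=12.303 → t=2.461, apex=7.568, x_land=83.397, impact vy=-12.303
  bounce: vy ← 0.64·12.303 = 7.874
Arc 3: start y=0.000, vy=7.874 → t=1.575, apex=3.100, x_land=105.679, impact vy=-7.874
  bounce: vy ← 0.64·7.874 = 5.039
Arc 4: start y=0.000, vy=5.039 → t=1.008, apex=1.270, x_land=119.940, impact vy=-5.039
  bounce: vy ← 0.64·5.039 = 3.225
Arc 5: start y=0.000, vy=3.225 → t=0.645, apex=0.520, x_land=129.067, impact vy=-3.225
  bounce: vy ← 0.64·3.225 = 2.064
Arc 6: start y=0.000, vy=2.064 → t=0.413, apex=0.213, x_land=134.908, impact vy=-2.064
  bounce: vy ← 0.64·2.064 = 1.321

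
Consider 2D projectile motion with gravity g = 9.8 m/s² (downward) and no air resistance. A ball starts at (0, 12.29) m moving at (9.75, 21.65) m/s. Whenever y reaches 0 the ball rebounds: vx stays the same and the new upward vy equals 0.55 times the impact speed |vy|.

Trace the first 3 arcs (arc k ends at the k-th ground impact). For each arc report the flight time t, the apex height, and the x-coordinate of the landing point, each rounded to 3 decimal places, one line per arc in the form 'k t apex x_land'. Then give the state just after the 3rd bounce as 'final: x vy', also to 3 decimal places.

Arc 1: start y=12.290, vy=21.650 → t=4.927, apex=36.204, x_land=48.042, impact vy=-26.638
  bounce: vy ← 0.55·26.638 = 14.651
Arc 2: start y=0.000, vy=14.651 → t=2.990, apex=10.952, x_land=77.195, impact vy=-14.651
  bounce: vy ← 0.55·14.651 = 8.058
Arc 3: start y=0.000, vy=8.058 → t=1.645, apex=3.313, x_land=93.229, impact vy=-8.058
  bounce: vy ← 0.55·8.058 = 4.432

1 4.927 36.204 48.042
2 2.990 10.952 77.195
3 1.645 3.313 93.229
final: 93.229 4.432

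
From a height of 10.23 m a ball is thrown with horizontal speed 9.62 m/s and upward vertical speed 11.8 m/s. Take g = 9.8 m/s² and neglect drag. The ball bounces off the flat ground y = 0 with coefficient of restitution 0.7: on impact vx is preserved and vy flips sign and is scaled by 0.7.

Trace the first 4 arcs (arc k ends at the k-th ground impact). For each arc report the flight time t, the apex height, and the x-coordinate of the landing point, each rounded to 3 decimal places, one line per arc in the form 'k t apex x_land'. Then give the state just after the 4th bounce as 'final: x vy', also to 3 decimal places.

1 3.085 17.334 29.677
2 2.633 8.494 55.008
3 1.843 4.162 72.740
4 1.290 2.039 85.152
final: 85.152 4.426

Arc 1: start y=10.230, vy=11.800 → t=3.085, apex=17.334, x_land=29.677, impact vy=-18.432
  bounce: vy ← 0.7·18.432 = 12.903
Arc 2: start y=0.000, vy=12.903 → t=2.633, apex=8.494, x_land=55.008, impact vy=-12.903
  bounce: vy ← 0.7·12.903 = 9.032
Arc 3: start y=0.000, vy=9.032 → t=1.843, apex=4.162, x_land=72.740, impact vy=-9.032
  bounce: vy ← 0.7·9.032 = 6.322
Arc 4: start y=0.000, vy=6.322 → t=1.290, apex=2.039, x_land=85.152, impact vy=-6.322
  bounce: vy ← 0.7·6.322 = 4.426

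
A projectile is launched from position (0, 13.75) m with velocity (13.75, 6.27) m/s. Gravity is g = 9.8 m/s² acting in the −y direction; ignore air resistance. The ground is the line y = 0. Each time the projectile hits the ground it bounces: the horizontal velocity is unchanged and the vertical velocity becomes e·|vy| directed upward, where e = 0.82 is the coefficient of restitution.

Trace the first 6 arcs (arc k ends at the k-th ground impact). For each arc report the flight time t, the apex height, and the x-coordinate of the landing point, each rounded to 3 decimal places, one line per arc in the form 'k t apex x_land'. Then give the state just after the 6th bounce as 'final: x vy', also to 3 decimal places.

Arc 1: start y=13.750, vy=6.270 → t=2.433, apex=15.756, x_land=33.453, impact vy=-17.573
  bounce: vy ← 0.82·17.573 = 14.410
Arc 2: start y=0.000, vy=14.410 → t=2.941, apex=10.594, x_land=73.889, impact vy=-14.410
  bounce: vy ← 0.82·14.410 = 11.816
Arc 3: start y=0.000, vy=11.816 → t=2.411, apex=7.124, x_land=107.047, impact vy=-11.816
  bounce: vy ← 0.82·11.816 = 9.689
Arc 4: start y=0.000, vy=9.689 → t=1.977, apex=4.790, x_land=134.236, impact vy=-9.689
  bounce: vy ← 0.82·9.689 = 7.945
Arc 5: start y=0.000, vy=7.945 → t=1.621, apex=3.221, x_land=156.531, impact vy=-7.945
  bounce: vy ← 0.82·7.945 = 6.515
Arc 6: start y=0.000, vy=6.515 → t=1.330, apex=2.166, x_land=174.813, impact vy=-6.515
  bounce: vy ← 0.82·6.515 = 5.342

1 2.433 15.756 33.453
2 2.941 10.594 73.889
3 2.411 7.124 107.047
4 1.977 4.790 134.236
5 1.621 3.221 156.531
6 1.330 2.166 174.813
final: 174.813 5.342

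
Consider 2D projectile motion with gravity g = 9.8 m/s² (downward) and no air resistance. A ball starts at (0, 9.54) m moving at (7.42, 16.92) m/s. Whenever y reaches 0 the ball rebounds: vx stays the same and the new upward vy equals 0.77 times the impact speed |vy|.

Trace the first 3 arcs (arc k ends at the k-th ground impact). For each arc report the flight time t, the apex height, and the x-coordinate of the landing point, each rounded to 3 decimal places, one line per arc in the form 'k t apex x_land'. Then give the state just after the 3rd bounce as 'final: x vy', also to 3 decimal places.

1 3.946 24.146 29.282
2 3.419 14.316 54.648
3 2.632 8.488 74.180
final: 74.180 9.932

Arc 1: start y=9.540, vy=16.920 → t=3.946, apex=24.146, x_land=29.282, impact vy=-21.755
  bounce: vy ← 0.77·21.755 = 16.751
Arc 2: start y=0.000, vy=16.751 → t=3.419, apex=14.316, x_land=54.648, impact vy=-16.751
  bounce: vy ← 0.77·16.751 = 12.898
Arc 3: start y=0.000, vy=12.898 → t=2.632, apex=8.488, x_land=74.180, impact vy=-12.898
  bounce: vy ← 0.77·12.898 = 9.932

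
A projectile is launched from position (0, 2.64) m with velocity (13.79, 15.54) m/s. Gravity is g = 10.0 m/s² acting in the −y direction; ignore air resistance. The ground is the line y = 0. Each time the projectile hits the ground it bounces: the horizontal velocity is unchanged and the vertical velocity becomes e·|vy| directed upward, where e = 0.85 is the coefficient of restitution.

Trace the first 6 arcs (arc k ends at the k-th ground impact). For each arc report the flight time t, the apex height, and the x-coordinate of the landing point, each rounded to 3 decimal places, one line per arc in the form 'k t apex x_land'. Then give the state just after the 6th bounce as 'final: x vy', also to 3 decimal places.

1 3.269 14.715 45.086
2 2.916 10.631 85.303
3 2.479 7.681 119.486
4 2.107 5.550 148.543
5 1.791 4.010 173.241
6 1.522 2.897 194.234
final: 194.234 6.470

Arc 1: start y=2.640, vy=15.540 → t=3.269, apex=14.715, x_land=45.086, impact vy=-17.155
  bounce: vy ← 0.85·17.155 = 14.582
Arc 2: start y=0.000, vy=14.582 → t=2.916, apex=10.631, x_land=85.303, impact vy=-14.582
  bounce: vy ← 0.85·14.582 = 12.394
Arc 3: start y=0.000, vy=12.394 → t=2.479, apex=7.681, x_land=119.486, impact vy=-12.394
  bounce: vy ← 0.85·12.394 = 10.535
Arc 4: start y=0.000, vy=10.535 → t=2.107, apex=5.550, x_land=148.543, impact vy=-10.535
  bounce: vy ← 0.85·10.535 = 8.955
Arc 5: start y=0.000, vy=8.955 → t=1.791, apex=4.010, x_land=173.241, impact vy=-8.955
  bounce: vy ← 0.85·8.955 = 7.612
Arc 6: start y=0.000, vy=7.612 → t=1.522, apex=2.897, x_land=194.234, impact vy=-7.612
  bounce: vy ← 0.85·7.612 = 6.470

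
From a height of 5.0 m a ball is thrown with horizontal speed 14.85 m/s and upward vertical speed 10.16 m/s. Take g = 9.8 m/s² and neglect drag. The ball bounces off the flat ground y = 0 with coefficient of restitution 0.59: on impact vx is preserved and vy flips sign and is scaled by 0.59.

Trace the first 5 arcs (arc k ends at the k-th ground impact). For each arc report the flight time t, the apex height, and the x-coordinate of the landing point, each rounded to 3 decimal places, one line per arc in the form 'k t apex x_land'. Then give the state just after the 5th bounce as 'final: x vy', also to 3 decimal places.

1 2.484 10.267 36.891
2 1.708 3.574 62.255
3 1.008 1.244 77.220
4 0.595 0.433 86.049
5 0.351 0.151 91.259
final: 91.259 1.014

Arc 1: start y=5.000, vy=10.160 → t=2.484, apex=10.267, x_land=36.891, impact vy=-14.185
  bounce: vy ← 0.59·14.185 = 8.369
Arc 2: start y=0.000, vy=8.369 → t=1.708, apex=3.574, x_land=62.255, impact vy=-8.369
  bounce: vy ← 0.59·8.369 = 4.938
Arc 3: start y=0.000, vy=4.938 → t=1.008, apex=1.244, x_land=77.220, impact vy=-4.938
  bounce: vy ← 0.59·4.938 = 2.913
Arc 4: start y=0.000, vy=2.913 → t=0.595, apex=0.433, x_land=86.049, impact vy=-2.913
  bounce: vy ← 0.59·2.913 = 1.719
Arc 5: start y=0.000, vy=1.719 → t=0.351, apex=0.151, x_land=91.259, impact vy=-1.719
  bounce: vy ← 0.59·1.719 = 1.014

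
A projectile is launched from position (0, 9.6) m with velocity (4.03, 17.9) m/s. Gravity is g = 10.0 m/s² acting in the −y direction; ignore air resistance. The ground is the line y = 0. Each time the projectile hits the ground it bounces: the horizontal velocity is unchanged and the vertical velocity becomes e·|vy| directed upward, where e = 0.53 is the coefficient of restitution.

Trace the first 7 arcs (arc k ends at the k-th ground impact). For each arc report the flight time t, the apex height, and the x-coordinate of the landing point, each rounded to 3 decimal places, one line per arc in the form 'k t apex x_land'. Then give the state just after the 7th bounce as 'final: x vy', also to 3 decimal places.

Arc 1: start y=9.600, vy=17.900 → t=4.054, apex=25.620, x_land=16.336, impact vy=-22.636
  bounce: vy ← 0.53·22.636 = 11.997
Arc 2: start y=0.000, vy=11.997 → t=2.399, apex=7.197, x_land=26.006, impact vy=-11.997
  bounce: vy ← 0.53·11.997 = 6.359
Arc 3: start y=0.000, vy=6.359 → t=1.272, apex=2.022, x_land=31.131, impact vy=-6.359
  bounce: vy ← 0.53·6.359 = 3.370
Arc 4: start y=0.000, vy=3.370 → t=0.674, apex=0.568, x_land=33.847, impact vy=-3.370
  bounce: vy ← 0.53·3.370 = 1.786
Arc 5: start y=0.000, vy=1.786 → t=0.357, apex=0.160, x_land=35.287, impact vy=-1.786
  bounce: vy ← 0.53·1.786 = 0.947
Arc 6: start y=0.000, vy=0.947 → t=0.189, apex=0.045, x_land=36.050, impact vy=-0.947
  bounce: vy ← 0.53·0.947 = 0.502
Arc 7: start y=0.000, vy=0.502 → t=0.100, apex=0.013, x_land=36.454, impact vy=-0.502
  bounce: vy ← 0.53·0.502 = 0.266

1 4.054 25.620 16.336
2 2.399 7.197 26.006
3 1.272 2.022 31.131
4 0.674 0.568 33.847
5 0.357 0.160 35.287
6 0.189 0.045 36.050
7 0.100 0.013 36.454
final: 36.454 0.266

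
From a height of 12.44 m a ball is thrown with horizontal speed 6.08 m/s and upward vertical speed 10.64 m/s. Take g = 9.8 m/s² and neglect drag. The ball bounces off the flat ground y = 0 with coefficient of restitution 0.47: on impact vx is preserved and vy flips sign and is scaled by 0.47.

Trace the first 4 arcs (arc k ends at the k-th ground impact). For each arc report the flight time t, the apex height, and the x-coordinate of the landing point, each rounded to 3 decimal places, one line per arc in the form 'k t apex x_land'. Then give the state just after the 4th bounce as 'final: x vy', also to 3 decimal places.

Arc 1: start y=12.440, vy=10.640 → t=3.014, apex=18.216, x_land=18.324, impact vy=-18.895
  bounce: vy ← 0.47·18.895 = 8.881
Arc 2: start y=0.000, vy=8.881 → t=1.812, apex=4.024, x_land=29.343, impact vy=-8.881
  bounce: vy ← 0.47·8.881 = 4.174
Arc 3: start y=0.000, vy=4.174 → t=0.852, apex=0.889, x_land=34.523, impact vy=-4.174
  bounce: vy ← 0.47·4.174 = 1.962
Arc 4: start y=0.000, vy=1.962 → t=0.400, apex=0.196, x_land=36.957, impact vy=-1.962
  bounce: vy ← 0.47·1.962 = 0.922

1 3.014 18.216 18.324
2 1.812 4.024 29.343
3 0.852 0.889 34.523
4 0.400 0.196 36.957
final: 36.957 0.922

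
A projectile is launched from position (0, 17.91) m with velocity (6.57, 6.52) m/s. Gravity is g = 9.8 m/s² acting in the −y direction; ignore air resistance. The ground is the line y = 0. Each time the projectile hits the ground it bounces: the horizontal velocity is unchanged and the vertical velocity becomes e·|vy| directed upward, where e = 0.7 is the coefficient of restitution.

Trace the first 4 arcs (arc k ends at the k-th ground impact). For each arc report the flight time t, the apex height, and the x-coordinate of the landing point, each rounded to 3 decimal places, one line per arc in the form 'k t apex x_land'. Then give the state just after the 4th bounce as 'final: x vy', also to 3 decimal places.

Arc 1: start y=17.910, vy=6.520 → t=2.690, apex=20.079, x_land=17.671, impact vy=-19.838
  bounce: vy ← 0.7·19.838 = 13.887
Arc 2: start y=0.000, vy=13.887 → t=2.834, apex=9.839, x_land=36.290, impact vy=-13.887
  bounce: vy ← 0.7·13.887 = 9.721
Arc 3: start y=0.000, vy=9.721 → t=1.984, apex=4.821, x_land=49.324, impact vy=-9.721
  bounce: vy ← 0.7·9.721 = 6.804
Arc 4: start y=0.000, vy=6.804 → t=1.389, apex=2.362, x_land=58.447, impact vy=-6.804
  bounce: vy ← 0.7·6.804 = 4.763

1 2.690 20.079 17.671
2 2.834 9.839 36.290
3 1.984 4.821 49.324
4 1.389 2.362 58.447
final: 58.447 4.763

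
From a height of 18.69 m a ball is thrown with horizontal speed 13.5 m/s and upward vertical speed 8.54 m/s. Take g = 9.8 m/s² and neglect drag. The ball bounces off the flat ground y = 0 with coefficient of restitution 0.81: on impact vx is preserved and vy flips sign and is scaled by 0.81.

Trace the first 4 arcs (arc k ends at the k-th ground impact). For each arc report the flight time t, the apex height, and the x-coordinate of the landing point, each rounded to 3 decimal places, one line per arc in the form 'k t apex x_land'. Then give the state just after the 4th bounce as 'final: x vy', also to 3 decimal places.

1 3.010 22.411 40.636
2 3.465 14.704 87.407
3 2.806 9.647 125.292
4 2.273 6.330 155.979
final: 155.979 9.022

Arc 1: start y=18.690, vy=8.540 → t=3.010, apex=22.411, x_land=40.636, impact vy=-20.958
  bounce: vy ← 0.81·20.958 = 16.976
Arc 2: start y=0.000, vy=16.976 → t=3.465, apex=14.704, x_land=87.407, impact vy=-16.976
  bounce: vy ← 0.81·16.976 = 13.751
Arc 3: start y=0.000, vy=13.751 → t=2.806, apex=9.647, x_land=125.292, impact vy=-13.751
  bounce: vy ← 0.81·13.751 = 11.138
Arc 4: start y=0.000, vy=11.138 → t=2.273, apex=6.330, x_land=155.979, impact vy=-11.138
  bounce: vy ← 0.81·11.138 = 9.022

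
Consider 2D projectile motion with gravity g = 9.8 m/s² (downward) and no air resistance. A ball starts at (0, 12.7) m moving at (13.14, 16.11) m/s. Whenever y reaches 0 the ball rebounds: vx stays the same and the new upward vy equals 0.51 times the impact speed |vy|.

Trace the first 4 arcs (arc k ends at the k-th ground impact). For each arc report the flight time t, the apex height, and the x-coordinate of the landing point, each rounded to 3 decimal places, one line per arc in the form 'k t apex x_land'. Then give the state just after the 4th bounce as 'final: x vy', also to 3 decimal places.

Arc 1: start y=12.700, vy=16.110 → t=3.945, apex=25.941, x_land=51.834, impact vy=-22.549
  bounce: vy ← 0.51·22.549 = 11.500
Arc 2: start y=0.000, vy=11.500 → t=2.347, apex=6.747, x_land=82.673, impact vy=-11.500
  bounce: vy ← 0.51·11.500 = 5.865
Arc 3: start y=0.000, vy=5.865 → t=1.197, apex=1.755, x_land=98.401, impact vy=-5.865
  bounce: vy ← 0.51·5.865 = 2.991
Arc 4: start y=0.000, vy=2.991 → t=0.610, apex=0.456, x_land=106.422, impact vy=-2.991
  bounce: vy ← 0.51·2.991 = 1.525

1 3.945 25.941 51.834
2 2.347 6.747 82.673
3 1.197 1.755 98.401
4 0.610 0.456 106.422
final: 106.422 1.525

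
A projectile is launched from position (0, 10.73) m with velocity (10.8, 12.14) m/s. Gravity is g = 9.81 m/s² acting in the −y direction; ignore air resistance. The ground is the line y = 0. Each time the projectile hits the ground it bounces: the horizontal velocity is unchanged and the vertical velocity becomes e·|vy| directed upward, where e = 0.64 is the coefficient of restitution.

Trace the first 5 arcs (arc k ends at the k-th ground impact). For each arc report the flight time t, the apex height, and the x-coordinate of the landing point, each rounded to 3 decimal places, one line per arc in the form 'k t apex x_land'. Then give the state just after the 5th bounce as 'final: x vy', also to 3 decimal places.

1 3.166 18.242 34.193
2 2.468 7.472 60.852
3 1.580 3.060 77.914
4 1.011 1.254 88.833
5 0.647 0.513 95.822
final: 95.822 2.031

Arc 1: start y=10.730, vy=12.140 → t=3.166, apex=18.242, x_land=34.193, impact vy=-18.918
  bounce: vy ← 0.64·18.918 = 12.108
Arc 2: start y=0.000, vy=12.108 → t=2.468, apex=7.472, x_land=60.852, impact vy=-12.108
  bounce: vy ← 0.64·12.108 = 7.749
Arc 3: start y=0.000, vy=7.749 → t=1.580, apex=3.060, x_land=77.914, impact vy=-7.749
  bounce: vy ← 0.64·7.749 = 4.959
Arc 4: start y=0.000, vy=4.959 → t=1.011, apex=1.254, x_land=88.833, impact vy=-4.959
  bounce: vy ← 0.64·4.959 = 3.174
Arc 5: start y=0.000, vy=3.174 → t=0.647, apex=0.513, x_land=95.822, impact vy=-3.174
  bounce: vy ← 0.64·3.174 = 2.031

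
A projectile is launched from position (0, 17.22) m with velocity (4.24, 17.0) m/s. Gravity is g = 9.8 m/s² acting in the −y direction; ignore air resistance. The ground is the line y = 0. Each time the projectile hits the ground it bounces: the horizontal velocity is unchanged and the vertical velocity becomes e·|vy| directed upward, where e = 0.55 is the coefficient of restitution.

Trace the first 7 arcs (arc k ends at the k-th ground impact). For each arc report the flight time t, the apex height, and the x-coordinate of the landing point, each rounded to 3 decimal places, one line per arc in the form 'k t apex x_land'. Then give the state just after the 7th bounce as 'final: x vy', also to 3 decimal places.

Arc 1: start y=17.220, vy=17.000 → t=4.289, apex=31.965, x_land=18.185, impact vy=-25.030
  bounce: vy ← 0.55·25.030 = 13.767
Arc 2: start y=0.000, vy=13.767 → t=2.810, apex=9.669, x_land=30.097, impact vy=-13.767
  bounce: vy ← 0.55·13.767 = 7.572
Arc 3: start y=0.000, vy=7.572 → t=1.545, apex=2.925, x_land=36.649, impact vy=-7.572
  bounce: vy ← 0.55·7.572 = 4.164
Arc 4: start y=0.000, vy=4.164 → t=0.850, apex=0.885, x_land=40.252, impact vy=-4.164
  bounce: vy ← 0.55·4.164 = 2.290
Arc 5: start y=0.000, vy=2.290 → t=0.467, apex=0.268, x_land=42.234, impact vy=-2.290
  bounce: vy ← 0.55·2.290 = 1.260
Arc 6: start y=0.000, vy=1.260 → t=0.257, apex=0.081, x_land=43.324, impact vy=-1.260
  bounce: vy ← 0.55·1.260 = 0.693
Arc 7: start y=0.000, vy=0.693 → t=0.141, apex=0.024, x_land=43.924, impact vy=-0.693
  bounce: vy ← 0.55·0.693 = 0.381

1 4.289 31.965 18.185
2 2.810 9.669 30.097
3 1.545 2.925 36.649
4 0.850 0.885 40.252
5 0.467 0.268 42.234
6 0.257 0.081 43.324
7 0.141 0.024 43.924
final: 43.924 0.381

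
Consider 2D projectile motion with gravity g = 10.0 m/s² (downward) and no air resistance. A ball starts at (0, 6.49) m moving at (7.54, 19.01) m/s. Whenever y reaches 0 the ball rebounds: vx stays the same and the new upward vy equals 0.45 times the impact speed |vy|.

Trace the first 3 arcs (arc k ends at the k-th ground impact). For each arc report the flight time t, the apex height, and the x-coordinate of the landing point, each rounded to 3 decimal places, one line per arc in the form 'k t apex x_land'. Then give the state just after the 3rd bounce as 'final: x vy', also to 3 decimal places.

1 4.117 24.559 31.044
2 1.995 4.973 46.084
3 0.898 1.007 52.851
final: 52.851 2.020

Arc 1: start y=6.490, vy=19.010 → t=4.117, apex=24.559, x_land=31.044, impact vy=-22.163
  bounce: vy ← 0.45·22.163 = 9.973
Arc 2: start y=0.000, vy=9.973 → t=1.995, apex=4.973, x_land=46.084, impact vy=-9.973
  bounce: vy ← 0.45·9.973 = 4.488
Arc 3: start y=0.000, vy=4.488 → t=0.898, apex=1.007, x_land=52.851, impact vy=-4.488
  bounce: vy ← 0.45·4.488 = 2.020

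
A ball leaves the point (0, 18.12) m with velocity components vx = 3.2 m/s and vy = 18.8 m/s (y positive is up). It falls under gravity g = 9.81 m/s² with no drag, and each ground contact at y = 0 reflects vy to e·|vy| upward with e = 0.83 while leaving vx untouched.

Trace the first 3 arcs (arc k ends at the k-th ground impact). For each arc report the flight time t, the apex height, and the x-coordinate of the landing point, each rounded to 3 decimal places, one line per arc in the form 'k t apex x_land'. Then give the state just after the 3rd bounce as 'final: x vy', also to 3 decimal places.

1 4.631 36.134 14.818
2 4.506 24.893 29.236
3 3.740 17.149 41.202
final: 41.202 15.225

Arc 1: start y=18.120, vy=18.800 → t=4.631, apex=36.134, x_land=14.818, impact vy=-26.626
  bounce: vy ← 0.83·26.626 = 22.100
Arc 2: start y=0.000, vy=22.100 → t=4.506, apex=24.893, x_land=29.236, impact vy=-22.100
  bounce: vy ← 0.83·22.100 = 18.343
Arc 3: start y=0.000, vy=18.343 → t=3.740, apex=17.149, x_land=41.202, impact vy=-18.343
  bounce: vy ← 0.83·18.343 = 15.225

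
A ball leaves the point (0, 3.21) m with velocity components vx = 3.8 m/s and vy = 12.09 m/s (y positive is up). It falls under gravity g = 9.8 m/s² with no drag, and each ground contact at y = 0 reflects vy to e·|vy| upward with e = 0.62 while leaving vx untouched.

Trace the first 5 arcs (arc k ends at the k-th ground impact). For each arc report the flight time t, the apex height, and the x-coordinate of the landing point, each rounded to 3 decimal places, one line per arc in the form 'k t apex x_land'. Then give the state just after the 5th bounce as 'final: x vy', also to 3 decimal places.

1 2.709 10.668 10.295
2 1.830 4.101 17.247
3 1.134 1.576 21.558
4 0.703 0.606 24.230
5 0.436 0.233 25.887
final: 25.887 1.325

Arc 1: start y=3.210, vy=12.090 → t=2.709, apex=10.668, x_land=10.295, impact vy=-14.460
  bounce: vy ← 0.62·14.460 = 8.965
Arc 2: start y=0.000, vy=8.965 → t=1.830, apex=4.101, x_land=17.247, impact vy=-8.965
  bounce: vy ← 0.62·8.965 = 5.558
Arc 3: start y=0.000, vy=5.558 → t=1.134, apex=1.576, x_land=21.558, impact vy=-5.558
  bounce: vy ← 0.62·5.558 = 3.446
Arc 4: start y=0.000, vy=3.446 → t=0.703, apex=0.606, x_land=24.230, impact vy=-3.446
  bounce: vy ← 0.62·3.446 = 2.137
Arc 5: start y=0.000, vy=2.137 → t=0.436, apex=0.233, x_land=25.887, impact vy=-2.137
  bounce: vy ← 0.62·2.137 = 1.325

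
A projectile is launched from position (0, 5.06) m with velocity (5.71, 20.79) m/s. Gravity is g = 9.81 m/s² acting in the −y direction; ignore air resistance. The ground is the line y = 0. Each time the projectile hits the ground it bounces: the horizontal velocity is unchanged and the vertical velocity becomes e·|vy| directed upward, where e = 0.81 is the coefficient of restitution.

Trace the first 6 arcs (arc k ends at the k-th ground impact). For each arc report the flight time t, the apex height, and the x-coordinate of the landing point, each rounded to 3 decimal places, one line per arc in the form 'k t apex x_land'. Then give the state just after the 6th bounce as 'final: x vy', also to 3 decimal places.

1 4.469 27.090 25.520
2 3.807 17.774 47.259
3 3.084 11.661 64.867
4 2.498 7.651 79.130
5 2.023 5.020 90.683
6 1.639 3.293 100.041
final: 100.041 6.511

Arc 1: start y=5.060, vy=20.790 → t=4.469, apex=27.090, x_land=25.520, impact vy=-23.054
  bounce: vy ← 0.81·23.054 = 18.674
Arc 2: start y=0.000, vy=18.674 → t=3.807, apex=17.774, x_land=47.259, impact vy=-18.674
  bounce: vy ← 0.81·18.674 = 15.126
Arc 3: start y=0.000, vy=15.126 → t=3.084, apex=11.661, x_land=64.867, impact vy=-15.126
  bounce: vy ← 0.81·15.126 = 12.252
Arc 4: start y=0.000, vy=12.252 → t=2.498, apex=7.651, x_land=79.130, impact vy=-12.252
  bounce: vy ← 0.81·12.252 = 9.924
Arc 5: start y=0.000, vy=9.924 → t=2.023, apex=5.020, x_land=90.683, impact vy=-9.924
  bounce: vy ← 0.81·9.924 = 8.039
Arc 6: start y=0.000, vy=8.039 → t=1.639, apex=3.293, x_land=100.041, impact vy=-8.039
  bounce: vy ← 0.81·8.039 = 6.511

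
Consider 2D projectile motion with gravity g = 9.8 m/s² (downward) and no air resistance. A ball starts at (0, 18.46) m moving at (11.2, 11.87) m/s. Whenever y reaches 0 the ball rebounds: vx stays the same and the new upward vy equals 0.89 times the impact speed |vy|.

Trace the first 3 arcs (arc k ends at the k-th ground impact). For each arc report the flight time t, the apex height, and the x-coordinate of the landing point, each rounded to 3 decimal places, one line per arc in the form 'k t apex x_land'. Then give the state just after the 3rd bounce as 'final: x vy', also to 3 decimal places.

Arc 1: start y=18.460, vy=11.870 → t=3.499, apex=25.649, x_land=39.190, impact vy=-22.421
  bounce: vy ← 0.89·22.421 = 19.955
Arc 2: start y=0.000, vy=19.955 → t=4.072, apex=20.316, x_land=84.801, impact vy=-19.955
  bounce: vy ← 0.89·19.955 = 17.760
Arc 3: start y=0.000, vy=17.760 → t=3.624, apex=16.093, x_land=125.395, impact vy=-17.760
  bounce: vy ← 0.89·17.760 = 15.806

1 3.499 25.649 39.190
2 4.072 20.316 84.801
3 3.624 16.093 125.395
final: 125.395 15.806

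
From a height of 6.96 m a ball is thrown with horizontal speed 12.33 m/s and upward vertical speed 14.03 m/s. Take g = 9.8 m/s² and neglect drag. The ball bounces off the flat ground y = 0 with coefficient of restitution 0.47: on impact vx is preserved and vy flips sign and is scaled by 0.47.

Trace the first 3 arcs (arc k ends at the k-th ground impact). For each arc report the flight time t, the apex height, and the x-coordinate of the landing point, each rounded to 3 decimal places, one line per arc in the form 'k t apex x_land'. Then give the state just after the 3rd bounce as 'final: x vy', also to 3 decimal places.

1 3.294 17.003 40.620
2 1.751 3.756 62.210
3 0.823 0.830 72.358
final: 72.358 1.895

Arc 1: start y=6.960, vy=14.030 → t=3.294, apex=17.003, x_land=40.620, impact vy=-18.255
  bounce: vy ← 0.47·18.255 = 8.580
Arc 2: start y=0.000, vy=8.580 → t=1.751, apex=3.756, x_land=62.210, impact vy=-8.580
  bounce: vy ← 0.47·8.580 = 4.033
Arc 3: start y=0.000, vy=4.033 → t=0.823, apex=0.830, x_land=72.358, impact vy=-4.033
  bounce: vy ← 0.47·4.033 = 1.895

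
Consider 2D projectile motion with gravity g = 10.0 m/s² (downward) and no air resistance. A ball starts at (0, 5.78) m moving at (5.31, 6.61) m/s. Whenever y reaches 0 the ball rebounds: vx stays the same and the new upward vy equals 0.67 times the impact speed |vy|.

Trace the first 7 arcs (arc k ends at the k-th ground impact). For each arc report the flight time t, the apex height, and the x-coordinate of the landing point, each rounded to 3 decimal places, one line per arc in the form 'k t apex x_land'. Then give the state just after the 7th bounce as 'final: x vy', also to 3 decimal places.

1 1.923 7.965 10.212
2 1.691 3.575 19.192
3 1.133 1.605 25.209
4 0.759 0.720 29.240
5 0.509 0.323 31.941
6 0.341 0.145 33.751
7 0.228 0.065 34.963
final: 34.963 0.765

Arc 1: start y=5.780, vy=6.610 → t=1.923, apex=7.965, x_land=10.212, impact vy=-12.621
  bounce: vy ← 0.67·12.621 = 8.456
Arc 2: start y=0.000, vy=8.456 → t=1.691, apex=3.575, x_land=19.192, impact vy=-8.456
  bounce: vy ← 0.67·8.456 = 5.666
Arc 3: start y=0.000, vy=5.666 → t=1.133, apex=1.605, x_land=25.209, impact vy=-5.666
  bounce: vy ← 0.67·5.666 = 3.796
Arc 4: start y=0.000, vy=3.796 → t=0.759, apex=0.720, x_land=29.240, impact vy=-3.796
  bounce: vy ← 0.67·3.796 = 2.543
Arc 5: start y=0.000, vy=2.543 → t=0.509, apex=0.323, x_land=31.941, impact vy=-2.543
  bounce: vy ← 0.67·2.543 = 1.704
Arc 6: start y=0.000, vy=1.704 → t=0.341, apex=0.145, x_land=33.751, impact vy=-1.704
  bounce: vy ← 0.67·1.704 = 1.142
Arc 7: start y=0.000, vy=1.142 → t=0.228, apex=0.065, x_land=34.963, impact vy=-1.142
  bounce: vy ← 0.67·1.142 = 0.765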